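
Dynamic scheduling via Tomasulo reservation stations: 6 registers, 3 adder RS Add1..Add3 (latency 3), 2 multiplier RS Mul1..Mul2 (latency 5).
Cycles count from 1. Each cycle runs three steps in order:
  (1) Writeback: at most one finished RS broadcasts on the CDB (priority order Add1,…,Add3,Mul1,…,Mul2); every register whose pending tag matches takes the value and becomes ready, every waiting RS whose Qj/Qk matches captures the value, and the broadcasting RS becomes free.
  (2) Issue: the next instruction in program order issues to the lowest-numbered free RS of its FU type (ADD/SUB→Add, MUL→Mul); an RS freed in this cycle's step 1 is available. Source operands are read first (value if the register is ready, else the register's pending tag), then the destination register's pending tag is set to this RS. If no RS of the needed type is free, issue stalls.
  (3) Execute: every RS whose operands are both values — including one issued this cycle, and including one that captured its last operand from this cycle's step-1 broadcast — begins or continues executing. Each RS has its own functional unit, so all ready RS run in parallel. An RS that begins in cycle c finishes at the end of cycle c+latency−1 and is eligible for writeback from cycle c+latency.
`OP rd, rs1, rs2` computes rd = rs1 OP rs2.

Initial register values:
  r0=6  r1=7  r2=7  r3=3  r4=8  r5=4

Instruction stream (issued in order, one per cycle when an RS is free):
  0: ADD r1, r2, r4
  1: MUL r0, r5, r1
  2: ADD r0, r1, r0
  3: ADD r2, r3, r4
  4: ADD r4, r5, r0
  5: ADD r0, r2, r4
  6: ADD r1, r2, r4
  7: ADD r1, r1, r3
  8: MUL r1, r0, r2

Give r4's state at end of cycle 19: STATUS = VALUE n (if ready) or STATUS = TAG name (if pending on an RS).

STATUS = VALUE 79

cycle 1: issue ADD r1<-Add1 // r0:6,r1:Add1,r2:7,r3:3,r4:8,r5:4
cycle 2: issue MUL r0<-Mul1 // r0:Mul1,r1:Add1,r2:7,r3:3,r4:8,r5:4
cycle 3: issue ADD r0<-Add2 // r0:Add2,r1:Add1,r2:7,r3:3,r4:8,r5:4
cycle 4: CDB Add1=15; issue ADD r2<-Add1 // r0:Add2,r1:15,r2:Add1,r3:3,r4:8,r5:4
cycle 5: issue ADD r4<-Add3 // r0:Add2,r1:15,r2:Add1,r3:3,r4:Add3,r5:4
cycle 6: stall // r0:Add2,r1:15,r2:Add1,r3:3,r4:Add3,r5:4
cycle 7: CDB Add1=11; issue ADD r0<-Add1 // r0:Add1,r1:15,r2:11,r3:3,r4:Add3,r5:4
cycle 8: stall // r0:Add1,r1:15,r2:11,r3:3,r4:Add3,r5:4
cycle 9: CDB Mul1=60; stall // r0:Add1,r1:15,r2:11,r3:3,r4:Add3,r5:4
cycle 10: stall // r0:Add1,r1:15,r2:11,r3:3,r4:Add3,r5:4
cycle 11: stall // r0:Add1,r1:15,r2:11,r3:3,r4:Add3,r5:4
cycle 12: CDB Add2=75; issue ADD r1<-Add2 // r0:Add1,r1:Add2,r2:11,r3:3,r4:Add3,r5:4
cycle 13: stall // r0:Add1,r1:Add2,r2:11,r3:3,r4:Add3,r5:4
cycle 14: stall // r0:Add1,r1:Add2,r2:11,r3:3,r4:Add3,r5:4
cycle 15: CDB Add3=79; issue ADD r1<-Add3 // r0:Add1,r1:Add3,r2:11,r3:3,r4:79,r5:4
cycle 16: issue MUL r1<-Mul1 // r0:Add1,r1:Mul1,r2:11,r3:3,r4:79,r5:4
cycle 17: - // r0:Add1,r1:Mul1,r2:11,r3:3,r4:79,r5:4
cycle 18: CDB Add1=90 // r0:90,r1:Mul1,r2:11,r3:3,r4:79,r5:4
cycle 19: CDB Add2=90 // r0:90,r1:Mul1,r2:11,r3:3,r4:79,r5:4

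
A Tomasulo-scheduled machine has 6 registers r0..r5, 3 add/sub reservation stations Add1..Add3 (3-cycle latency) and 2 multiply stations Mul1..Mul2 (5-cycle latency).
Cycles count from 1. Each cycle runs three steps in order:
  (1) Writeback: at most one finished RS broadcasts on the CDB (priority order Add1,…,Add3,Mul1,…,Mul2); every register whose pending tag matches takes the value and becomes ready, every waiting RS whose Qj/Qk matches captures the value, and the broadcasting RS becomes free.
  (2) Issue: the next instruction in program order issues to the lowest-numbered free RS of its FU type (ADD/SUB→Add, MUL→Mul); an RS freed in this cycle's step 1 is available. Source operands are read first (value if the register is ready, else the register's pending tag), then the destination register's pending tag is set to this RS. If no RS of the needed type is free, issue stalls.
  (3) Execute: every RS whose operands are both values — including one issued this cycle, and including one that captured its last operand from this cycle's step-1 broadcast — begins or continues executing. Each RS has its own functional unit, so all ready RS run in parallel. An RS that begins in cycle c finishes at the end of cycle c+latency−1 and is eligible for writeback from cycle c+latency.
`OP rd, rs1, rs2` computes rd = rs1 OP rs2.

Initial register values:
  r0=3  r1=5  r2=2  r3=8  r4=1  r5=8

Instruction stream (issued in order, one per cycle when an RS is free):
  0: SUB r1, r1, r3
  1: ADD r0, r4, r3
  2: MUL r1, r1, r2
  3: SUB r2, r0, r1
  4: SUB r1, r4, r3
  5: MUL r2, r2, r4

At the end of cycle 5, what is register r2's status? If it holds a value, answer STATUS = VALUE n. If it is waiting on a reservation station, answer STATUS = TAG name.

STATUS = TAG Add1

  c1: issue SUB r1<-Add1  regs: r0:3,r1:Add1,r2:2,r3:8,r4:1,r5:8
  c2: issue ADD r0<-Add2  regs: r0:Add2,r1:Add1,r2:2,r3:8,r4:1,r5:8
  c3: issue MUL r1<-Mul1  regs: r0:Add2,r1:Mul1,r2:2,r3:8,r4:1,r5:8
  c4: CDB Add1=-3; issue SUB r2<-Add1  regs: r0:Add2,r1:Mul1,r2:Add1,r3:8,r4:1,r5:8
  c5: CDB Add2=9; issue SUB r1<-Add2  regs: r0:9,r1:Add2,r2:Add1,r3:8,r4:1,r5:8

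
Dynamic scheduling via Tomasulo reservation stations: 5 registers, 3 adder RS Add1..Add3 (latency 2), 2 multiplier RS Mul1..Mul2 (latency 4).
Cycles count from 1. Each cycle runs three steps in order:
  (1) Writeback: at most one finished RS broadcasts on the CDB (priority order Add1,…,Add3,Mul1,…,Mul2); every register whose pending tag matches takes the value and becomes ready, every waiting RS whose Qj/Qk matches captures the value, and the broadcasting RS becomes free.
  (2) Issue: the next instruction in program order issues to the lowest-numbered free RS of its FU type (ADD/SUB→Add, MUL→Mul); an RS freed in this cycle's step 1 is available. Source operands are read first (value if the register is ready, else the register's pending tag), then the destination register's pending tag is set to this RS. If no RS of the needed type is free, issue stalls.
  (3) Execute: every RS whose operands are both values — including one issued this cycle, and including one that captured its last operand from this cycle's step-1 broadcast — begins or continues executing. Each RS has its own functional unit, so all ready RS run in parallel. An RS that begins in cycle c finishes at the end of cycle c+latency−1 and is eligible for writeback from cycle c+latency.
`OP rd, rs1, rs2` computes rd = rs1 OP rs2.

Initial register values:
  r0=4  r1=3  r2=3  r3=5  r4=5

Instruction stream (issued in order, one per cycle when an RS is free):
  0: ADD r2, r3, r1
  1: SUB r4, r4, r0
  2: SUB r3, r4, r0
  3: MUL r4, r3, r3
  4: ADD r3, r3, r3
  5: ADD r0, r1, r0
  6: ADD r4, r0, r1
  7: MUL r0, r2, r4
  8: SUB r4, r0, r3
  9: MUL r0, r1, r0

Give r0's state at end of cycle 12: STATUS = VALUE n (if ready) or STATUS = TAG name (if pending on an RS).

STATUS = TAG Mul1

c1: issue ADD r2<-Add1 | r0:4,r1:3,r2:Add1,r3:5,r4:5
c2: issue SUB r4<-Add2 | r0:4,r1:3,r2:Add1,r3:5,r4:Add2
c3: CDB Add1=8; issue SUB r3<-Add1 | r0:4,r1:3,r2:8,r3:Add1,r4:Add2
c4: CDB Add2=1; issue MUL r4<-Mul1 | r0:4,r1:3,r2:8,r3:Add1,r4:Mul1
c5: issue ADD r3<-Add2 | r0:4,r1:3,r2:8,r3:Add2,r4:Mul1
c6: CDB Add1=-3; issue ADD r0<-Add1 | r0:Add1,r1:3,r2:8,r3:Add2,r4:Mul1
c7: issue ADD r4<-Add3 | r0:Add1,r1:3,r2:8,r3:Add2,r4:Add3
c8: CDB Add1=7; issue MUL r0<-Mul2 | r0:Mul2,r1:3,r2:8,r3:Add2,r4:Add3
c9: CDB Add2=-6; issue SUB r4<-Add1 | r0:Mul2,r1:3,r2:8,r3:-6,r4:Add1
c10: CDB Add3=10; stall | r0:Mul2,r1:3,r2:8,r3:-6,r4:Add1
c11: CDB Mul1=9; issue MUL r0<-Mul1 | r0:Mul1,r1:3,r2:8,r3:-6,r4:Add1
c12: - | r0:Mul1,r1:3,r2:8,r3:-6,r4:Add1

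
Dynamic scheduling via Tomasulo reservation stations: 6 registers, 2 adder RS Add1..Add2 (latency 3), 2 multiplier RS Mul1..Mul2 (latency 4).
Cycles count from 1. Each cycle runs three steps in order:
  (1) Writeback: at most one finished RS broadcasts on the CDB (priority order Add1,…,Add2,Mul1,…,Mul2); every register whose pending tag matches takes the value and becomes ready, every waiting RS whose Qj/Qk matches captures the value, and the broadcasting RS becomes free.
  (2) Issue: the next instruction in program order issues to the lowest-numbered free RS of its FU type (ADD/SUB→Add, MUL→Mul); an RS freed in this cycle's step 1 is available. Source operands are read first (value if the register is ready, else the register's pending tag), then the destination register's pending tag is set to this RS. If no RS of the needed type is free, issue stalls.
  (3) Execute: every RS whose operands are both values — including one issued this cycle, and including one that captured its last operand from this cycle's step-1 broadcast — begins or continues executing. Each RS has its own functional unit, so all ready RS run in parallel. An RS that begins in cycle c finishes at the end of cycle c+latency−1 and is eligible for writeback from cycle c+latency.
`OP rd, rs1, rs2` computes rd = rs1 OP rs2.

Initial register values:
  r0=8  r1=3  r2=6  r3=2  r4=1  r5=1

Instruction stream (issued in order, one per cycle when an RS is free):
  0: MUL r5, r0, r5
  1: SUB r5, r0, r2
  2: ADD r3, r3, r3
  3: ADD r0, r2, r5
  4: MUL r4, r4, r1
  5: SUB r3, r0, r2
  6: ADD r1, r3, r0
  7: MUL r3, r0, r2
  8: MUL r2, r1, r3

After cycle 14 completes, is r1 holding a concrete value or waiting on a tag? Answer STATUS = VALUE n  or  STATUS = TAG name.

  c1: issue MUL r5<-Mul1  regs: r0:8,r1:3,r2:6,r3:2,r4:1,r5:Mul1
  c2: issue SUB r5<-Add1  regs: r0:8,r1:3,r2:6,r3:2,r4:1,r5:Add1
  c3: issue ADD r3<-Add2  regs: r0:8,r1:3,r2:6,r3:Add2,r4:1,r5:Add1
  c4: stall  regs: r0:8,r1:3,r2:6,r3:Add2,r4:1,r5:Add1
  c5: CDB Add1=2; issue ADD r0<-Add1  regs: r0:Add1,r1:3,r2:6,r3:Add2,r4:1,r5:2
  c6: CDB Add2=4; issue MUL r4<-Mul2  regs: r0:Add1,r1:3,r2:6,r3:4,r4:Mul2,r5:2
  c7: CDB Mul1=8; issue SUB r3<-Add2  regs: r0:Add1,r1:3,r2:6,r3:Add2,r4:Mul2,r5:2
  c8: CDB Add1=8; issue ADD r1<-Add1  regs: r0:8,r1:Add1,r2:6,r3:Add2,r4:Mul2,r5:2
  c9: issue MUL r3<-Mul1  regs: r0:8,r1:Add1,r2:6,r3:Mul1,r4:Mul2,r5:2
  c10: CDB Mul2=3; issue MUL r2<-Mul2  regs: r0:8,r1:Add1,r2:Mul2,r3:Mul1,r4:3,r5:2
  c11: CDB Add2=2  regs: r0:8,r1:Add1,r2:Mul2,r3:Mul1,r4:3,r5:2
  c12: -  regs: r0:8,r1:Add1,r2:Mul2,r3:Mul1,r4:3,r5:2
  c13: CDB Mul1=48  regs: r0:8,r1:Add1,r2:Mul2,r3:48,r4:3,r5:2
  c14: CDB Add1=10  regs: r0:8,r1:10,r2:Mul2,r3:48,r4:3,r5:2

STATUS = VALUE 10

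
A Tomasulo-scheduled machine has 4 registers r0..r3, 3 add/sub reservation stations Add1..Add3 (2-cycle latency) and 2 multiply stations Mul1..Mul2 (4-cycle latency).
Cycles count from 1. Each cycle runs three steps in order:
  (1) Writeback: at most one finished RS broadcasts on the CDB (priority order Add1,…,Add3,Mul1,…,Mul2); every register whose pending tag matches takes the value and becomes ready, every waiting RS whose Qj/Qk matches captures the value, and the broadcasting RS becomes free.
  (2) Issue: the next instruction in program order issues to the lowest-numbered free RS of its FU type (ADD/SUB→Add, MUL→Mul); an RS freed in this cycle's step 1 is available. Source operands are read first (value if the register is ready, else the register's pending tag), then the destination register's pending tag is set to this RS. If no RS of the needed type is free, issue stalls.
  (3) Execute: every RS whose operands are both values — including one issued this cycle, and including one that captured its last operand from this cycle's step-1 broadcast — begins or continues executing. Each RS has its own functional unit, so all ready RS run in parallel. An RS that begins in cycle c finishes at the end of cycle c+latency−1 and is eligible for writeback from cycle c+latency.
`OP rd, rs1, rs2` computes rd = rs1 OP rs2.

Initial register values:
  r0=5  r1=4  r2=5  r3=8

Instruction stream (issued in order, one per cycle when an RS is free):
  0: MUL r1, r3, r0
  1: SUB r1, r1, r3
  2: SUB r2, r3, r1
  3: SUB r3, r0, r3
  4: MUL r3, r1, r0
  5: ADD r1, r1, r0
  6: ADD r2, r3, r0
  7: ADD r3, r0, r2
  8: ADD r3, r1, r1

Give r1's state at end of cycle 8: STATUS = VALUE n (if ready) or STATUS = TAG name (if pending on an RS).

  c1: issue MUL r1<-Mul1  regs: r0:5,r1:Mul1,r2:5,r3:8
  c2: issue SUB r1<-Add1  regs: r0:5,r1:Add1,r2:5,r3:8
  c3: issue SUB r2<-Add2  regs: r0:5,r1:Add1,r2:Add2,r3:8
  c4: issue SUB r3<-Add3  regs: r0:5,r1:Add1,r2:Add2,r3:Add3
  c5: CDB Mul1=40; issue MUL r3<-Mul1  regs: r0:5,r1:Add1,r2:Add2,r3:Mul1
  c6: CDB Add3=-3; issue ADD r1<-Add3  regs: r0:5,r1:Add3,r2:Add2,r3:Mul1
  c7: CDB Add1=32; issue ADD r2<-Add1  regs: r0:5,r1:Add3,r2:Add1,r3:Mul1
  c8: stall  regs: r0:5,r1:Add3,r2:Add1,r3:Mul1

STATUS = TAG Add3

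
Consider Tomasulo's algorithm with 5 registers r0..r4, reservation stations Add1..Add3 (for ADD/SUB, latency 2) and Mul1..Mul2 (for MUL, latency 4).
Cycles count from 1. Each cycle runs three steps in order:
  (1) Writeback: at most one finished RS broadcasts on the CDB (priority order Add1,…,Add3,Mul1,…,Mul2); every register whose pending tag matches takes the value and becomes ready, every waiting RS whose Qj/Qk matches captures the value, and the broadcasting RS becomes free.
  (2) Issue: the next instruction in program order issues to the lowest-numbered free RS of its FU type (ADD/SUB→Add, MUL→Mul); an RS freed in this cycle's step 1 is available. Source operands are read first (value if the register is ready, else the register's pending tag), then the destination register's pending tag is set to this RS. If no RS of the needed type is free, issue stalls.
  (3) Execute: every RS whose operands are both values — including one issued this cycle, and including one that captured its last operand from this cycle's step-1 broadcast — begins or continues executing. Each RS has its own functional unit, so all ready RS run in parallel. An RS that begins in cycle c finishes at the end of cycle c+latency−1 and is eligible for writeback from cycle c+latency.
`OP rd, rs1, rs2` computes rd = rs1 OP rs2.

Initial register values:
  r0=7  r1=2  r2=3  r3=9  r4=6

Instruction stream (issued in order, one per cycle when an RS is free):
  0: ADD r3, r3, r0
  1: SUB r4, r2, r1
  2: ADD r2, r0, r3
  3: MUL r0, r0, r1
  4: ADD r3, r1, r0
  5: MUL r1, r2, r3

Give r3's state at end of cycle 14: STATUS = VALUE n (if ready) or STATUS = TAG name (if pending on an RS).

cycle 1: issue ADD r3<-Add1 // r0:7,r1:2,r2:3,r3:Add1,r4:6
cycle 2: issue SUB r4<-Add2 // r0:7,r1:2,r2:3,r3:Add1,r4:Add2
cycle 3: CDB Add1=16; issue ADD r2<-Add1 // r0:7,r1:2,r2:Add1,r3:16,r4:Add2
cycle 4: CDB Add2=1; issue MUL r0<-Mul1 // r0:Mul1,r1:2,r2:Add1,r3:16,r4:1
cycle 5: CDB Add1=23; issue ADD r3<-Add1 // r0:Mul1,r1:2,r2:23,r3:Add1,r4:1
cycle 6: issue MUL r1<-Mul2 // r0:Mul1,r1:Mul2,r2:23,r3:Add1,r4:1
cycle 7: - // r0:Mul1,r1:Mul2,r2:23,r3:Add1,r4:1
cycle 8: CDB Mul1=14 // r0:14,r1:Mul2,r2:23,r3:Add1,r4:1
cycle 9: - // r0:14,r1:Mul2,r2:23,r3:Add1,r4:1
cycle 10: CDB Add1=16 // r0:14,r1:Mul2,r2:23,r3:16,r4:1
cycle 11: - // r0:14,r1:Mul2,r2:23,r3:16,r4:1
cycle 12: - // r0:14,r1:Mul2,r2:23,r3:16,r4:1
cycle 13: - // r0:14,r1:Mul2,r2:23,r3:16,r4:1
cycle 14: CDB Mul2=368 // r0:14,r1:368,r2:23,r3:16,r4:1

STATUS = VALUE 16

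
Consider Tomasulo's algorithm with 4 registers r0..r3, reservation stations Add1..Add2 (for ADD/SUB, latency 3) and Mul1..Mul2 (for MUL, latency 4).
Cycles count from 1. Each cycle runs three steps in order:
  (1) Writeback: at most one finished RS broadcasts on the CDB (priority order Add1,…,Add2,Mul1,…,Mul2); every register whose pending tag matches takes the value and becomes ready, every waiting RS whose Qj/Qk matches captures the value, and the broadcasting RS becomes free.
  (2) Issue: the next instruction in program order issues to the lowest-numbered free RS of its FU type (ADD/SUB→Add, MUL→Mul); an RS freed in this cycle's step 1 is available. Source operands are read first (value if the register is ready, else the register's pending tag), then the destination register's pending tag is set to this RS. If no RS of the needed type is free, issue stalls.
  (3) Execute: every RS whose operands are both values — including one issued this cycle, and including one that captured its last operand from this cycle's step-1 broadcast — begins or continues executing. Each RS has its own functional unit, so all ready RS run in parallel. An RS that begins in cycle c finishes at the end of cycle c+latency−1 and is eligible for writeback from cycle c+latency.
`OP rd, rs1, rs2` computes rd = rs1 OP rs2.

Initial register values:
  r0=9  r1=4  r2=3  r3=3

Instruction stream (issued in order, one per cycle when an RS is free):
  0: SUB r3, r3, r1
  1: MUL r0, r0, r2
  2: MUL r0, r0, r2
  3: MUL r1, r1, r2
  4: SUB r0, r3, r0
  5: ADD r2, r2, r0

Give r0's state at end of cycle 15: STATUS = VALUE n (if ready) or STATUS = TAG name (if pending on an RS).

STATUS = VALUE -82

cycle 1: issue SUB r3<-Add1 // r0:9,r1:4,r2:3,r3:Add1
cycle 2: issue MUL r0<-Mul1 // r0:Mul1,r1:4,r2:3,r3:Add1
cycle 3: issue MUL r0<-Mul2 // r0:Mul2,r1:4,r2:3,r3:Add1
cycle 4: CDB Add1=-1; stall // r0:Mul2,r1:4,r2:3,r3:-1
cycle 5: stall // r0:Mul2,r1:4,r2:3,r3:-1
cycle 6: CDB Mul1=27; issue MUL r1<-Mul1 // r0:Mul2,r1:Mul1,r2:3,r3:-1
cycle 7: issue SUB r0<-Add1 // r0:Add1,r1:Mul1,r2:3,r3:-1
cycle 8: issue ADD r2<-Add2 // r0:Add1,r1:Mul1,r2:Add2,r3:-1
cycle 9: - // r0:Add1,r1:Mul1,r2:Add2,r3:-1
cycle 10: CDB Mul1=12 // r0:Add1,r1:12,r2:Add2,r3:-1
cycle 11: CDB Mul2=81 // r0:Add1,r1:12,r2:Add2,r3:-1
cycle 12: - // r0:Add1,r1:12,r2:Add2,r3:-1
cycle 13: - // r0:Add1,r1:12,r2:Add2,r3:-1
cycle 14: CDB Add1=-82 // r0:-82,r1:12,r2:Add2,r3:-1
cycle 15: - // r0:-82,r1:12,r2:Add2,r3:-1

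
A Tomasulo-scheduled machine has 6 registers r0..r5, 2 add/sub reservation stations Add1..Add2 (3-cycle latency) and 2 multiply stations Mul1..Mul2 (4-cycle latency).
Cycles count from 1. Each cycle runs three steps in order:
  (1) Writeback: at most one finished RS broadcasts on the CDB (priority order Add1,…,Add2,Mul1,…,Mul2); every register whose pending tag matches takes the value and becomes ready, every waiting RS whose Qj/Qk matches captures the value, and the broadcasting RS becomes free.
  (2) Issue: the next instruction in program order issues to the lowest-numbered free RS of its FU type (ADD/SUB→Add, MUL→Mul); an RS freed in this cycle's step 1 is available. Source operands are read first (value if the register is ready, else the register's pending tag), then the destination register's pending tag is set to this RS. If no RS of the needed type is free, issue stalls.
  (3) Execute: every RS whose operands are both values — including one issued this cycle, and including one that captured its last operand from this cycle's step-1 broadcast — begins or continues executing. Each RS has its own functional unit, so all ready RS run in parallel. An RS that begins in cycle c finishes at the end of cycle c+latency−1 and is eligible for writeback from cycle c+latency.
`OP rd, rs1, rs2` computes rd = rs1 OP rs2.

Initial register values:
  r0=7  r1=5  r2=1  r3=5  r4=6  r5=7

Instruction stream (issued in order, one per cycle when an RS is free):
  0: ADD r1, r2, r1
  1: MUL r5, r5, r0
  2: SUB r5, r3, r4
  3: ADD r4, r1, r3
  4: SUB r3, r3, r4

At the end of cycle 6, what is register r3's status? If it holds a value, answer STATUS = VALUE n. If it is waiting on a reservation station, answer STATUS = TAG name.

  c1: issue ADD r1<-Add1  regs: r0:7,r1:Add1,r2:1,r3:5,r4:6,r5:7
  c2: issue MUL r5<-Mul1  regs: r0:7,r1:Add1,r2:1,r3:5,r4:6,r5:Mul1
  c3: issue SUB r5<-Add2  regs: r0:7,r1:Add1,r2:1,r3:5,r4:6,r5:Add2
  c4: CDB Add1=6; issue ADD r4<-Add1  regs: r0:7,r1:6,r2:1,r3:5,r4:Add1,r5:Add2
  c5: stall  regs: r0:7,r1:6,r2:1,r3:5,r4:Add1,r5:Add2
  c6: CDB Add2=-1; issue SUB r3<-Add2  regs: r0:7,r1:6,r2:1,r3:Add2,r4:Add1,r5:-1

STATUS = TAG Add2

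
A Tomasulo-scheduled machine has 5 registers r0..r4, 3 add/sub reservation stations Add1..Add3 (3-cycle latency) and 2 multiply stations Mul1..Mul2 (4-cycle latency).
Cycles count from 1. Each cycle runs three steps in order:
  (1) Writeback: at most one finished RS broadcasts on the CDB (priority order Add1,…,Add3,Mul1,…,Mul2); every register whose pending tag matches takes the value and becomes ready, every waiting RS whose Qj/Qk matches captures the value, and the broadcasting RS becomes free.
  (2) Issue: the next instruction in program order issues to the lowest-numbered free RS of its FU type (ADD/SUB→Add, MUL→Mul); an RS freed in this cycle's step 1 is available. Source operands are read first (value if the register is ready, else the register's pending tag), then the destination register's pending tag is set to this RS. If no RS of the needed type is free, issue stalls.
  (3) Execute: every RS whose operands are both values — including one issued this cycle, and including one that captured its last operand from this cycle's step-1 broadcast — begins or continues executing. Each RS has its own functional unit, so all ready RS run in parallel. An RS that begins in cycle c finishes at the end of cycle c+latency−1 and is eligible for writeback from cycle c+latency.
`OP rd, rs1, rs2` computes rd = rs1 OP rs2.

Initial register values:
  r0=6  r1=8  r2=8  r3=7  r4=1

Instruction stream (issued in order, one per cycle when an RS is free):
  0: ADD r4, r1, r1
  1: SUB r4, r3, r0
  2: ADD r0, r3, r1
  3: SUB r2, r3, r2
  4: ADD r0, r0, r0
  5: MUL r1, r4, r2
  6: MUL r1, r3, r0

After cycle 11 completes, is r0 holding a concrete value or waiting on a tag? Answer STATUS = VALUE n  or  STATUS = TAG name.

STATUS = VALUE 30

  c1: issue ADD r4<-Add1  regs: r0:6,r1:8,r2:8,r3:7,r4:Add1
  c2: issue SUB r4<-Add2  regs: r0:6,r1:8,r2:8,r3:7,r4:Add2
  c3: issue ADD r0<-Add3  regs: r0:Add3,r1:8,r2:8,r3:7,r4:Add2
  c4: CDB Add1=16; issue SUB r2<-Add1  regs: r0:Add3,r1:8,r2:Add1,r3:7,r4:Add2
  c5: CDB Add2=1; issue ADD r0<-Add2  regs: r0:Add2,r1:8,r2:Add1,r3:7,r4:1
  c6: CDB Add3=15; issue MUL r1<-Mul1  regs: r0:Add2,r1:Mul1,r2:Add1,r3:7,r4:1
  c7: CDB Add1=-1; issue MUL r1<-Mul2  regs: r0:Add2,r1:Mul2,r2:-1,r3:7,r4:1
  c8: -  regs: r0:Add2,r1:Mul2,r2:-1,r3:7,r4:1
  c9: CDB Add2=30  regs: r0:30,r1:Mul2,r2:-1,r3:7,r4:1
  c10: -  regs: r0:30,r1:Mul2,r2:-1,r3:7,r4:1
  c11: CDB Mul1=-1  regs: r0:30,r1:Mul2,r2:-1,r3:7,r4:1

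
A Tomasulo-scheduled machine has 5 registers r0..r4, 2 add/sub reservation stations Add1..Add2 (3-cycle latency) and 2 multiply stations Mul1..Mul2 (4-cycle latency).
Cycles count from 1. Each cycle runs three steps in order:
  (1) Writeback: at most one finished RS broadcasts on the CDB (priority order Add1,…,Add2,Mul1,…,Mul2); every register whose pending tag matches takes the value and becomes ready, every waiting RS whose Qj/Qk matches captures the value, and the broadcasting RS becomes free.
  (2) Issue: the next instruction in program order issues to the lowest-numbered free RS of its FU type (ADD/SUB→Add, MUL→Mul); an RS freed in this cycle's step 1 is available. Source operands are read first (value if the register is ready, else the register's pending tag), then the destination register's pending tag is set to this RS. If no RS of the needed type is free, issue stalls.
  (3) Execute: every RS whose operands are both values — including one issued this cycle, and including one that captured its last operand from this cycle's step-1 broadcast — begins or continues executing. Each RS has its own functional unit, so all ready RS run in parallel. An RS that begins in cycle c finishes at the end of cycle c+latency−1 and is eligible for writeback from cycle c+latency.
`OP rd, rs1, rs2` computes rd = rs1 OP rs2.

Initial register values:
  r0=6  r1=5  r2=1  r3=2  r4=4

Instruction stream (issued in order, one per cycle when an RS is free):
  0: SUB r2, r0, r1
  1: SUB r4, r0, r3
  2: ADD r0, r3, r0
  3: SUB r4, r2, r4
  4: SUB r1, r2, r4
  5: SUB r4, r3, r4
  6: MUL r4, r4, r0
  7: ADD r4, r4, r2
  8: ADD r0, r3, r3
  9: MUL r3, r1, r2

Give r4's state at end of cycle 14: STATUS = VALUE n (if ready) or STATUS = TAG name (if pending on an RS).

STATUS = TAG Add1

cycle 1: issue SUB r2<-Add1 // r0:6,r1:5,r2:Add1,r3:2,r4:4
cycle 2: issue SUB r4<-Add2 // r0:6,r1:5,r2:Add1,r3:2,r4:Add2
cycle 3: stall // r0:6,r1:5,r2:Add1,r3:2,r4:Add2
cycle 4: CDB Add1=1; issue ADD r0<-Add1 // r0:Add1,r1:5,r2:1,r3:2,r4:Add2
cycle 5: CDB Add2=4; issue SUB r4<-Add2 // r0:Add1,r1:5,r2:1,r3:2,r4:Add2
cycle 6: stall // r0:Add1,r1:5,r2:1,r3:2,r4:Add2
cycle 7: CDB Add1=8; issue SUB r1<-Add1 // r0:8,r1:Add1,r2:1,r3:2,r4:Add2
cycle 8: CDB Add2=-3; issue SUB r4<-Add2 // r0:8,r1:Add1,r2:1,r3:2,r4:Add2
cycle 9: issue MUL r4<-Mul1 // r0:8,r1:Add1,r2:1,r3:2,r4:Mul1
cycle 10: stall // r0:8,r1:Add1,r2:1,r3:2,r4:Mul1
cycle 11: CDB Add1=4; issue ADD r4<-Add1 // r0:8,r1:4,r2:1,r3:2,r4:Add1
cycle 12: CDB Add2=5; issue ADD r0<-Add2 // r0:Add2,r1:4,r2:1,r3:2,r4:Add1
cycle 13: issue MUL r3<-Mul2 // r0:Add2,r1:4,r2:1,r3:Mul2,r4:Add1
cycle 14: - // r0:Add2,r1:4,r2:1,r3:Mul2,r4:Add1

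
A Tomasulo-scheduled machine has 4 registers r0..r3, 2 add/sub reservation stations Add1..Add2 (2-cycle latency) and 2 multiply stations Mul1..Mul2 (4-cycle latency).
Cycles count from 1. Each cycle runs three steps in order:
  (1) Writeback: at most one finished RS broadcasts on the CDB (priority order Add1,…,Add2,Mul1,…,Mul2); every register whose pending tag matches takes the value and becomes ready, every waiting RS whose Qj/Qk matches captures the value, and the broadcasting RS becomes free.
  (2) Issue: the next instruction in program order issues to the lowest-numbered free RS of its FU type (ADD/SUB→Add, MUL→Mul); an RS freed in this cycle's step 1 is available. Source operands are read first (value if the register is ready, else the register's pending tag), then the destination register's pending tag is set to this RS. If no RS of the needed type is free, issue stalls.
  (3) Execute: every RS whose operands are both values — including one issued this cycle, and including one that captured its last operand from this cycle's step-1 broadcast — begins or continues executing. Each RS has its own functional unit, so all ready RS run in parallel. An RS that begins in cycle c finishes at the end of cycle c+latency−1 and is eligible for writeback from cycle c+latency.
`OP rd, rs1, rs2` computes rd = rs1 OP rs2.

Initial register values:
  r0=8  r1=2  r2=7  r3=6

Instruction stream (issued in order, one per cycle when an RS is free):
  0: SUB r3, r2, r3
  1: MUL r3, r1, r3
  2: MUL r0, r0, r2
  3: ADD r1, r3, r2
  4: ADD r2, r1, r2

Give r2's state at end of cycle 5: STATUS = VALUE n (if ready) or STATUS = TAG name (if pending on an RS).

cycle 1: issue SUB r3<-Add1 // r0:8,r1:2,r2:7,r3:Add1
cycle 2: issue MUL r3<-Mul1 // r0:8,r1:2,r2:7,r3:Mul1
cycle 3: CDB Add1=1; issue MUL r0<-Mul2 // r0:Mul2,r1:2,r2:7,r3:Mul1
cycle 4: issue ADD r1<-Add1 // r0:Mul2,r1:Add1,r2:7,r3:Mul1
cycle 5: issue ADD r2<-Add2 // r0:Mul2,r1:Add1,r2:Add2,r3:Mul1

STATUS = TAG Add2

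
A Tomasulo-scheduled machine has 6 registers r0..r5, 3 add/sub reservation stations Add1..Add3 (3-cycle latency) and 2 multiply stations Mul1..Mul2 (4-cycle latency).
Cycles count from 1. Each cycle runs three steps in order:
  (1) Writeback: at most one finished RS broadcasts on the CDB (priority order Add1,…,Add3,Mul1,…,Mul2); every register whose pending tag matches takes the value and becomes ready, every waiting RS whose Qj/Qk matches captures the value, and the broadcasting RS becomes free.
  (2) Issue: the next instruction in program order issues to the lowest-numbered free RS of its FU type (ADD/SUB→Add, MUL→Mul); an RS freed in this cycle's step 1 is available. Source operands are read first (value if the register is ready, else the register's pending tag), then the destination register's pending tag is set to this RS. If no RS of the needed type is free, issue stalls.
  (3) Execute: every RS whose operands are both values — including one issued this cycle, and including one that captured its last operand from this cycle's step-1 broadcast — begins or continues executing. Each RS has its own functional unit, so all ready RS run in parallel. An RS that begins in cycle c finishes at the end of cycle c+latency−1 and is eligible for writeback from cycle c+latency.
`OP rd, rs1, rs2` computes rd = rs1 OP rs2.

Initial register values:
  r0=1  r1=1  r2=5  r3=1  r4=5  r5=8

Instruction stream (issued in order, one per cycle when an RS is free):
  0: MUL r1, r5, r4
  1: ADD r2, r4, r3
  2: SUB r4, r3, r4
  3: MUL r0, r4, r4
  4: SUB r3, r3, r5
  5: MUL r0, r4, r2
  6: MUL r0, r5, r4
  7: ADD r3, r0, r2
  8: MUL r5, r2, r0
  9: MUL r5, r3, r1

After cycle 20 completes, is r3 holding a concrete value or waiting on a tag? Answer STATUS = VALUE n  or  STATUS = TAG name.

  c1: issue MUL r1<-Mul1  regs: r0:1,r1:Mul1,r2:5,r3:1,r4:5,r5:8
  c2: issue ADD r2<-Add1  regs: r0:1,r1:Mul1,r2:Add1,r3:1,r4:5,r5:8
  c3: issue SUB r4<-Add2  regs: r0:1,r1:Mul1,r2:Add1,r3:1,r4:Add2,r5:8
  c4: issue MUL r0<-Mul2  regs: r0:Mul2,r1:Mul1,r2:Add1,r3:1,r4:Add2,r5:8
  c5: CDB Add1=6; issue SUB r3<-Add1  regs: r0:Mul2,r1:Mul1,r2:6,r3:Add1,r4:Add2,r5:8
  c6: CDB Add2=-4; stall  regs: r0:Mul2,r1:Mul1,r2:6,r3:Add1,r4:-4,r5:8
  c7: CDB Mul1=40; issue MUL r0<-Mul1  regs: r0:Mul1,r1:40,r2:6,r3:Add1,r4:-4,r5:8
  c8: CDB Add1=-7; stall  regs: r0:Mul1,r1:40,r2:6,r3:-7,r4:-4,r5:8
  c9: stall  regs: r0:Mul1,r1:40,r2:6,r3:-7,r4:-4,r5:8
  c10: CDB Mul2=16; issue MUL r0<-Mul2  regs: r0:Mul2,r1:40,r2:6,r3:-7,r4:-4,r5:8
  c11: CDB Mul1=-24; issue ADD r3<-Add1  regs: r0:Mul2,r1:40,r2:6,r3:Add1,r4:-4,r5:8
  c12: issue MUL r5<-Mul1  regs: r0:Mul2,r1:40,r2:6,r3:Add1,r4:-4,r5:Mul1
  c13: stall  regs: r0:Mul2,r1:40,r2:6,r3:Add1,r4:-4,r5:Mul1
  c14: CDB Mul2=-32; issue MUL r5<-Mul2  regs: r0:-32,r1:40,r2:6,r3:Add1,r4:-4,r5:Mul2
  c15: -  regs: r0:-32,r1:40,r2:6,r3:Add1,r4:-4,r5:Mul2
  c16: -  regs: r0:-32,r1:40,r2:6,r3:Add1,r4:-4,r5:Mul2
  c17: CDB Add1=-26  regs: r0:-32,r1:40,r2:6,r3:-26,r4:-4,r5:Mul2
  c18: CDB Mul1=-192  regs: r0:-32,r1:40,r2:6,r3:-26,r4:-4,r5:Mul2
  c19: -  regs: r0:-32,r1:40,r2:6,r3:-26,r4:-4,r5:Mul2
  c20: -  regs: r0:-32,r1:40,r2:6,r3:-26,r4:-4,r5:Mul2

STATUS = VALUE -26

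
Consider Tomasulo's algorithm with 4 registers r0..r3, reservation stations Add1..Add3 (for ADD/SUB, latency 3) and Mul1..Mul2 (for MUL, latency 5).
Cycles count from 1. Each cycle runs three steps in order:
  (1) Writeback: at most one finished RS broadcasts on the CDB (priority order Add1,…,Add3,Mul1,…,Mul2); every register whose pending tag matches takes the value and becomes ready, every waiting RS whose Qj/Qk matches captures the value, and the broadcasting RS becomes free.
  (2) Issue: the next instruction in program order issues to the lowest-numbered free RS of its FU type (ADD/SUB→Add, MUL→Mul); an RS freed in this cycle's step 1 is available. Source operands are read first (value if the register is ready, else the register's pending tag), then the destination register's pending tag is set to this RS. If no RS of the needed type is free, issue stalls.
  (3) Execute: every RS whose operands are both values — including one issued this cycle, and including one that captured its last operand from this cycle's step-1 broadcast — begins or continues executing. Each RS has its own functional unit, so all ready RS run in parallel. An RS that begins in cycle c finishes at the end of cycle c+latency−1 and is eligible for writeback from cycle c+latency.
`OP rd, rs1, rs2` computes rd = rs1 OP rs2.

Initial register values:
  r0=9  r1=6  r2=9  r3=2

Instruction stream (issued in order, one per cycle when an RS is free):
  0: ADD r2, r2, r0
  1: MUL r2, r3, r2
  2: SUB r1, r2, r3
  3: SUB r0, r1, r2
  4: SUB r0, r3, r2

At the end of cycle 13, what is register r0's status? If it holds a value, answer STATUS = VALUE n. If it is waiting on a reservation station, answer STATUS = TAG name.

STATUS = VALUE -34

cycle 1: issue ADD r2<-Add1 // r0:9,r1:6,r2:Add1,r3:2
cycle 2: issue MUL r2<-Mul1 // r0:9,r1:6,r2:Mul1,r3:2
cycle 3: issue SUB r1<-Add2 // r0:9,r1:Add2,r2:Mul1,r3:2
cycle 4: CDB Add1=18; issue SUB r0<-Add1 // r0:Add1,r1:Add2,r2:Mul1,r3:2
cycle 5: issue SUB r0<-Add3 // r0:Add3,r1:Add2,r2:Mul1,r3:2
cycle 6: - // r0:Add3,r1:Add2,r2:Mul1,r3:2
cycle 7: - // r0:Add3,r1:Add2,r2:Mul1,r3:2
cycle 8: - // r0:Add3,r1:Add2,r2:Mul1,r3:2
cycle 9: CDB Mul1=36 // r0:Add3,r1:Add2,r2:36,r3:2
cycle 10: - // r0:Add3,r1:Add2,r2:36,r3:2
cycle 11: - // r0:Add3,r1:Add2,r2:36,r3:2
cycle 12: CDB Add2=34 // r0:Add3,r1:34,r2:36,r3:2
cycle 13: CDB Add3=-34 // r0:-34,r1:34,r2:36,r3:2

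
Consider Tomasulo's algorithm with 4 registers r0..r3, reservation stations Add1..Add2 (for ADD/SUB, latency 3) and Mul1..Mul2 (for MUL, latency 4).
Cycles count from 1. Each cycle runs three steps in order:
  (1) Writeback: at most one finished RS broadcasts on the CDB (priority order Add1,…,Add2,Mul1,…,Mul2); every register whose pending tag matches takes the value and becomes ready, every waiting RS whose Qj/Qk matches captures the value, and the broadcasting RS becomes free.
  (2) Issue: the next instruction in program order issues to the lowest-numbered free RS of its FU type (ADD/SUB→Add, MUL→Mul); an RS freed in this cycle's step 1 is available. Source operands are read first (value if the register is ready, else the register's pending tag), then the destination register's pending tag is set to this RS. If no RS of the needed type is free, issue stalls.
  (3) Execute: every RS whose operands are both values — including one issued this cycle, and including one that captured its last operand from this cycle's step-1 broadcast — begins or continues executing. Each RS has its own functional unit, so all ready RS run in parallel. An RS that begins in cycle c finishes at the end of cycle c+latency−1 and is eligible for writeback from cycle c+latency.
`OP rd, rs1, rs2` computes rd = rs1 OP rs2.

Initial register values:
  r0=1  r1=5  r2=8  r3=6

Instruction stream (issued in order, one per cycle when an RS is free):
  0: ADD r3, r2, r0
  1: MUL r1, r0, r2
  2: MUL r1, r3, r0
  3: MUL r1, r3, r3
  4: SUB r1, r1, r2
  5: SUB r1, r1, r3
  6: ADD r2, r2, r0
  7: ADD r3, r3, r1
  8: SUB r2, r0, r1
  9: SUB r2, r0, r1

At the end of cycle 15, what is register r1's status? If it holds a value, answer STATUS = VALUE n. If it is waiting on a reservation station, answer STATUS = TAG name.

cycle 1: issue ADD r3<-Add1 // r0:1,r1:5,r2:8,r3:Add1
cycle 2: issue MUL r1<-Mul1 // r0:1,r1:Mul1,r2:8,r3:Add1
cycle 3: issue MUL r1<-Mul2 // r0:1,r1:Mul2,r2:8,r3:Add1
cycle 4: CDB Add1=9; stall // r0:1,r1:Mul2,r2:8,r3:9
cycle 5: stall // r0:1,r1:Mul2,r2:8,r3:9
cycle 6: CDB Mul1=8; issue MUL r1<-Mul1 // r0:1,r1:Mul1,r2:8,r3:9
cycle 7: issue SUB r1<-Add1 // r0:1,r1:Add1,r2:8,r3:9
cycle 8: CDB Mul2=9; issue SUB r1<-Add2 // r0:1,r1:Add2,r2:8,r3:9
cycle 9: stall // r0:1,r1:Add2,r2:8,r3:9
cycle 10: CDB Mul1=81; stall // r0:1,r1:Add2,r2:8,r3:9
cycle 11: stall // r0:1,r1:Add2,r2:8,r3:9
cycle 12: stall // r0:1,r1:Add2,r2:8,r3:9
cycle 13: CDB Add1=73; issue ADD r2<-Add1 // r0:1,r1:Add2,r2:Add1,r3:9
cycle 14: stall // r0:1,r1:Add2,r2:Add1,r3:9
cycle 15: stall // r0:1,r1:Add2,r2:Add1,r3:9

STATUS = TAG Add2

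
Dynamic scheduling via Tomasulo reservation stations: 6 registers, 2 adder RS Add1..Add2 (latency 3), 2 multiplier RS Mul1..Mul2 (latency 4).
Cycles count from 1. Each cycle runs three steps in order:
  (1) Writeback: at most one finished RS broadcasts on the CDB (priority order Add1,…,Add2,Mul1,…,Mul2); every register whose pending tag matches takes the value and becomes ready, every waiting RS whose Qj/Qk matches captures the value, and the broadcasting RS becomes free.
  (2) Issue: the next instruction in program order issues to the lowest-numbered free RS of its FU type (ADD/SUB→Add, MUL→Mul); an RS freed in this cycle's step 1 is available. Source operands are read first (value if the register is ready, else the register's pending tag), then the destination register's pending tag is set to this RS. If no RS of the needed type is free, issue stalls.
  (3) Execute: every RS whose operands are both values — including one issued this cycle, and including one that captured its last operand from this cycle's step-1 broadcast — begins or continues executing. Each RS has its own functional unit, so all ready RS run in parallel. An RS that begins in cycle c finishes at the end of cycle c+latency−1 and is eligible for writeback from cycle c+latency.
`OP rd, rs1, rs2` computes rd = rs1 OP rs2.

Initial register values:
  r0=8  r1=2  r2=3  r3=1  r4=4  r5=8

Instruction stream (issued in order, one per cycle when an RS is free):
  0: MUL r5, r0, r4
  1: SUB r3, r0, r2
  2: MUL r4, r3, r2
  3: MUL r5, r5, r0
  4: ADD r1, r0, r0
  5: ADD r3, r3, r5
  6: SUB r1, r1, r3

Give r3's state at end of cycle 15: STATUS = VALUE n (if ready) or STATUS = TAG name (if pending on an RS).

c1: issue MUL r5<-Mul1 | r0:8,r1:2,r2:3,r3:1,r4:4,r5:Mul1
c2: issue SUB r3<-Add1 | r0:8,r1:2,r2:3,r3:Add1,r4:4,r5:Mul1
c3: issue MUL r4<-Mul2 | r0:8,r1:2,r2:3,r3:Add1,r4:Mul2,r5:Mul1
c4: stall | r0:8,r1:2,r2:3,r3:Add1,r4:Mul2,r5:Mul1
c5: CDB Add1=5; stall | r0:8,r1:2,r2:3,r3:5,r4:Mul2,r5:Mul1
c6: CDB Mul1=32; issue MUL r5<-Mul1 | r0:8,r1:2,r2:3,r3:5,r4:Mul2,r5:Mul1
c7: issue ADD r1<-Add1 | r0:8,r1:Add1,r2:3,r3:5,r4:Mul2,r5:Mul1
c8: issue ADD r3<-Add2 | r0:8,r1:Add1,r2:3,r3:Add2,r4:Mul2,r5:Mul1
c9: CDB Mul2=15; stall | r0:8,r1:Add1,r2:3,r3:Add2,r4:15,r5:Mul1
c10: CDB Add1=16; issue SUB r1<-Add1 | r0:8,r1:Add1,r2:3,r3:Add2,r4:15,r5:Mul1
c11: CDB Mul1=256 | r0:8,r1:Add1,r2:3,r3:Add2,r4:15,r5:256
c12: - | r0:8,r1:Add1,r2:3,r3:Add2,r4:15,r5:256
c13: - | r0:8,r1:Add1,r2:3,r3:Add2,r4:15,r5:256
c14: CDB Add2=261 | r0:8,r1:Add1,r2:3,r3:261,r4:15,r5:256
c15: - | r0:8,r1:Add1,r2:3,r3:261,r4:15,r5:256

STATUS = VALUE 261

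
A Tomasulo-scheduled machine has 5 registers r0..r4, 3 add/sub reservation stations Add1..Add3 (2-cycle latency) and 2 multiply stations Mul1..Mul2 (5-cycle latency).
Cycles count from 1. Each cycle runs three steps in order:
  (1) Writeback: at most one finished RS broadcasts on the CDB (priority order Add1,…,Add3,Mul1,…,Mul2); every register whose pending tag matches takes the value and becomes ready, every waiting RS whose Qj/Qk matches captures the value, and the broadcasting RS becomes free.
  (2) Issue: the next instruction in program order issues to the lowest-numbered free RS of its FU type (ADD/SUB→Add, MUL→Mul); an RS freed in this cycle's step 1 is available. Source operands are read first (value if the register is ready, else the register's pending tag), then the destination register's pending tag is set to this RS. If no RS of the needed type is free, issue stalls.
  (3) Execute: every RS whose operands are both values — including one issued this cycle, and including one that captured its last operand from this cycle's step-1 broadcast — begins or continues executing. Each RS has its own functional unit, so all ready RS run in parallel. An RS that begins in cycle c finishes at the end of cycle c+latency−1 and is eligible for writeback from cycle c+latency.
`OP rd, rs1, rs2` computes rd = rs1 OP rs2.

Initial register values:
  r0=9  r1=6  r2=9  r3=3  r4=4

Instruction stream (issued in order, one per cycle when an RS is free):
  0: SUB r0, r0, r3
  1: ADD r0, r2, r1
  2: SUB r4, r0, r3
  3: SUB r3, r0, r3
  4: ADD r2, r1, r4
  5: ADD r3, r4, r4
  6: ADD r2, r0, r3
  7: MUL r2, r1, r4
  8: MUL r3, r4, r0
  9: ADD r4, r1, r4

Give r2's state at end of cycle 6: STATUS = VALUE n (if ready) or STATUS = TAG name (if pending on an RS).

  c1: issue SUB r0<-Add1  regs: r0:Add1,r1:6,r2:9,r3:3,r4:4
  c2: issue ADD r0<-Add2  regs: r0:Add2,r1:6,r2:9,r3:3,r4:4
  c3: CDB Add1=6; issue SUB r4<-Add1  regs: r0:Add2,r1:6,r2:9,r3:3,r4:Add1
  c4: CDB Add2=15; issue SUB r3<-Add2  regs: r0:15,r1:6,r2:9,r3:Add2,r4:Add1
  c5: issue ADD r2<-Add3  regs: r0:15,r1:6,r2:Add3,r3:Add2,r4:Add1
  c6: CDB Add1=12; issue ADD r3<-Add1  regs: r0:15,r1:6,r2:Add3,r3:Add1,r4:12

STATUS = TAG Add3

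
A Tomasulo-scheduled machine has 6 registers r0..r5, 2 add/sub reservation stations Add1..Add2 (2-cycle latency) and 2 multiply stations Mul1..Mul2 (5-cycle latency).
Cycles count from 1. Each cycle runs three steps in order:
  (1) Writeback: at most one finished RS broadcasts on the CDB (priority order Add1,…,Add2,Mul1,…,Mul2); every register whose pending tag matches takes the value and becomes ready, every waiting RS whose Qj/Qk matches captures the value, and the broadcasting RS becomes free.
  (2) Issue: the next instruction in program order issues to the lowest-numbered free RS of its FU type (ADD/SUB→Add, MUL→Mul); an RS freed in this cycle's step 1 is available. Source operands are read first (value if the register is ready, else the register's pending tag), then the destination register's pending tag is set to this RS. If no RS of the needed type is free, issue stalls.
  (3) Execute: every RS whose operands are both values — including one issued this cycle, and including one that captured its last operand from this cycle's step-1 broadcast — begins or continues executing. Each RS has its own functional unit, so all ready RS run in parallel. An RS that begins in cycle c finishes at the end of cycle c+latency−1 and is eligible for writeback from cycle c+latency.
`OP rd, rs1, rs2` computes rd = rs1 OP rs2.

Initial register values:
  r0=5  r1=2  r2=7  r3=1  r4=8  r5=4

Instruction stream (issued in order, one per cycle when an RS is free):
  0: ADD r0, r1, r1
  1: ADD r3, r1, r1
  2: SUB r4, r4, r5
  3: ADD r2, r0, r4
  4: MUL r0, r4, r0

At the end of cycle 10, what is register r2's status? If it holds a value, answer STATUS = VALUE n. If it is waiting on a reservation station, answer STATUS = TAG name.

  c1: issue ADD r0<-Add1  regs: r0:Add1,r1:2,r2:7,r3:1,r4:8,r5:4
  c2: issue ADD r3<-Add2  regs: r0:Add1,r1:2,r2:7,r3:Add2,r4:8,r5:4
  c3: CDB Add1=4; issue SUB r4<-Add1  regs: r0:4,r1:2,r2:7,r3:Add2,r4:Add1,r5:4
  c4: CDB Add2=4; issue ADD r2<-Add2  regs: r0:4,r1:2,r2:Add2,r3:4,r4:Add1,r5:4
  c5: CDB Add1=4; issue MUL r0<-Mul1  regs: r0:Mul1,r1:2,r2:Add2,r3:4,r4:4,r5:4
  c6: -  regs: r0:Mul1,r1:2,r2:Add2,r3:4,r4:4,r5:4
  c7: CDB Add2=8  regs: r0:Mul1,r1:2,r2:8,r3:4,r4:4,r5:4
  c8: -  regs: r0:Mul1,r1:2,r2:8,r3:4,r4:4,r5:4
  c9: -  regs: r0:Mul1,r1:2,r2:8,r3:4,r4:4,r5:4
  c10: CDB Mul1=16  regs: r0:16,r1:2,r2:8,r3:4,r4:4,r5:4

STATUS = VALUE 8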